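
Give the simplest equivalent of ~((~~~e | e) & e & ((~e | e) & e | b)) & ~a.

~((~~~e | e) & e & ((~e | e) & e | b)) & ~a
= ~((~e | e) & e & ((~e | e) & e | b)) & ~a   [double negation]
= ~((~e | e) & e) & ~a   [absorption]
= ~e & ~a   [complement / identity]

~e & ~a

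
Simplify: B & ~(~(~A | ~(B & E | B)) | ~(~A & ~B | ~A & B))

B & ~(~(~A | ~(B & E | B)) | ~(~A & ~B | ~A & B))
= B & ~(~(~A | ~B) | ~(~A & ~B | ~A & B))   — absorption
= B & (~A | ~B) & (~A & ~B | ~A & B)   — De Morgan
= B & (~A | ~B) & ~A   — distribution
= B & ~A   — absorption

B & ~A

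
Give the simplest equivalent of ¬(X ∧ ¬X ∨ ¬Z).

Z

¬(X ∧ ¬X ∨ ¬Z)
= ¬¬Z
= Z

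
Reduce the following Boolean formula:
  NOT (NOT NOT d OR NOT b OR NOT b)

NOT (NOT NOT d OR NOT b OR NOT b)
= NOT (NOT NOT d OR NOT b)
= NOT d AND b

NOT d AND b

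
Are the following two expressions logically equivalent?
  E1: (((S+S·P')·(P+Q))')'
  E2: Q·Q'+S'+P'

No

E1: (((S+S·P')·(P+Q))')'
    = ((S·(P+Q))')'   (absorption)
    = S·(P+Q)   (double negation)
E2: Q·Q'+S'+P'
    = S'+P'   (complement / identity)
These differ: at P=0, Q=0, S=0, E1 = 0 but E2 = 1.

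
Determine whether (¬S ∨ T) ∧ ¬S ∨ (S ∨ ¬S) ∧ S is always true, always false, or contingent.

always true

(¬S ∨ T) ∧ ¬S ∨ (S ∨ ¬S) ∧ S
= (¬S ∨ T) ∧ ¬S ∨ S
= ¬S ∨ S
= True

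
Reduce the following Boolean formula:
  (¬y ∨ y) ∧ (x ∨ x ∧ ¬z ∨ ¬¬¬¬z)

(¬y ∨ y) ∧ (x ∨ x ∧ ¬z ∨ ¬¬¬¬z)
= x ∨ x ∧ ¬z ∨ ¬¬¬¬z   — complement / identity
= x ∨ x ∧ ¬z ∨ ¬¬z   — double negation
= x ∨ x ∧ ¬z ∨ z   — double negation
= x ∨ z   — absorption

x ∨ z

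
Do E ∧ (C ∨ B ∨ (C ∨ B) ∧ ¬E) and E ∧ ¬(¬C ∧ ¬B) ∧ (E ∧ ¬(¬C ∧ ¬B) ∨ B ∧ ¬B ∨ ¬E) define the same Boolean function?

Yes

E1: E ∧ (C ∨ B ∨ (C ∨ B) ∧ ¬E)
    = E ∧ (C ∨ B)
E2: E ∧ ¬(¬C ∧ ¬B) ∧ (E ∧ ¬(¬C ∧ ¬B) ∨ B ∧ ¬B ∨ ¬E)
    = E ∧ ¬(¬C ∧ ¬B) ∧ (E ∧ ¬(¬C ∧ ¬B) ∨ ¬E)
    = E ∧ ¬(¬C ∧ ¬B)
    = E ∧ (C ∨ B)
Both reduce to E ∧ (C ∨ B), so they are equivalent.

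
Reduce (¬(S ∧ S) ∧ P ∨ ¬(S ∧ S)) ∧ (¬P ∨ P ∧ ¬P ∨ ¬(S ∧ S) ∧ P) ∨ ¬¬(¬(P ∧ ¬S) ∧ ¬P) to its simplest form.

¬S ∨ ¬P

(¬(S ∧ S) ∧ P ∨ ¬(S ∧ S)) ∧ (¬P ∨ P ∧ ¬P ∨ ¬(S ∧ S) ∧ P) ∨ ¬¬(¬(P ∧ ¬S) ∧ ¬P)
= ¬(S ∧ S) ∧ (¬P ∨ P ∧ ¬P) ∨ ¬(S ∧ S) ∧ P ∨ ¬¬(¬(P ∧ ¬S) ∧ ¬P)   — distribution
= ¬(S ∧ S) ∧ (¬P ∨ P ∧ ¬P) ∨ ¬(S ∧ S) ∧ P ∨ ¬(P ∧ ¬S ∨ P)   — De Morgan
= ¬(S ∧ S) ∧ (¬P ∨ P ∧ ¬P) ∨ ¬(S ∧ S) ∧ P ∨ ¬P   — absorption
= ¬(S ∧ S) ∧ ¬P ∨ ¬(S ∧ S) ∧ P ∨ ¬P   — complement / identity
= ¬(S ∧ S) ∨ ¬P   — distribution
= ¬S ∨ ¬P   — idempotence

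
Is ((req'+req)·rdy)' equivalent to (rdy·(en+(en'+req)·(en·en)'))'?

E1: ((req'+req)·rdy)'
    = rdy'   (complement / identity)
E2: (rdy·(en+(en'+req)·(en·en)'))'
    = (rdy·(en+(en'+req)·en'))'   (idempotence)
    = (rdy·(en+en'))'   (absorption)
    = rdy'   (complement / identity)
Both reduce to rdy', so they are equivalent.

Yes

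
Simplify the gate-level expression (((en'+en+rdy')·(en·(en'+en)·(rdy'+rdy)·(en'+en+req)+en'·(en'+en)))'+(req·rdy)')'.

(((en'+en+rdy')·(en·(en'+en)·(rdy'+rdy)·(en'+en+req)+en'·(en'+en)))'+(req·rdy)')'
= (en'+en+rdy')·(en·(en'+en)·(rdy'+rdy)·(en'+en+req)+en'·(en'+en))·req·rdy   [De Morgan]
= (en'+en+rdy')·(en·(en'+en)·(en'+en+req)+en'·(en'+en))·req·rdy   [complement / identity]
= (en'+en+rdy')·(en·(en'+en)+en'·(en'+en))·req·rdy   [absorption]
= (en'+en+rdy')·(en'+en)·req·rdy   [distribution]
= (en'+en)·req·rdy   [absorption]
= req·rdy   [complement / identity]

req·rdy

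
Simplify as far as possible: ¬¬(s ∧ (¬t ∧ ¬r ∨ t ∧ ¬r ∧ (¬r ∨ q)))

¬¬(s ∧ (¬t ∧ ¬r ∨ t ∧ ¬r ∧ (¬r ∨ q)))
= ¬¬(s ∧ (¬t ∧ ¬r ∨ t ∧ ¬r))   — absorption
= ¬¬(s ∧ ¬r)   — distribution
= s ∧ ¬r   — double negation

s ∧ ¬r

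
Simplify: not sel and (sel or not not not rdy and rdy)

not sel and (sel or not not not rdy and rdy)
= not sel and (sel or not rdy and rdy)
= not sel and sel
= False

False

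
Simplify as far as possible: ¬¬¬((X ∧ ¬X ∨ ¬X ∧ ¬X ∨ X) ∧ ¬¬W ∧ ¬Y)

¬W ∨ Y

¬¬¬((X ∧ ¬X ∨ ¬X ∧ ¬X ∨ X) ∧ ¬¬W ∧ ¬Y)
= ¬¬¬((¬X ∨ X) ∧ ¬¬W ∧ ¬Y)
= ¬¬¬(¬¬W ∧ ¬Y)
= ¬¬(¬W ∨ Y)
= ¬W ∨ Y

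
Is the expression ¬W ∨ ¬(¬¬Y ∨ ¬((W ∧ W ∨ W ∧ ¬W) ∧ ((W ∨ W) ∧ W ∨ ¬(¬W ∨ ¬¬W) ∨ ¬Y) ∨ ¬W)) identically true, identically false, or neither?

neither

¬W ∨ ¬(¬¬Y ∨ ¬((W ∧ W ∨ W ∧ ¬W) ∧ ((W ∨ W) ∧ W ∨ ¬(¬W ∨ ¬¬W) ∨ ¬Y) ∨ ¬W))
= ¬W ∨ ¬(¬¬Y ∨ ¬((W ∧ W ∨ W ∧ ¬W) ∧ ((W ∨ W) ∧ W ∨ W ∧ ¬W ∨ ¬Y) ∨ ¬W))
= ¬W ∨ ¬(¬¬Y ∨ ¬((W ∧ W ∨ W ∧ ¬W) ∧ (W ∧ W ∨ W ∧ ¬W ∨ ¬Y) ∨ ¬W))
= ¬W ∨ ¬Y ∧ ((W ∧ W ∨ W ∧ ¬W) ∧ (W ∧ W ∨ W ∧ ¬W ∨ ¬Y) ∨ ¬W)
= ¬W ∨ ¬Y ∧ (W ∧ W ∨ W ∧ ¬W ∨ ¬W)
= ¬W ∨ ¬Y ∧ (W ∨ ¬W)
= ¬W ∨ ¬Y
This depends on W, Y, so it is not a constant.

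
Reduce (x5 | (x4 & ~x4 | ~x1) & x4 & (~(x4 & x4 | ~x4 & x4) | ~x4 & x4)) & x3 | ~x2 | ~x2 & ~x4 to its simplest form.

x5 & x3 | ~x2

(x5 | (x4 & ~x4 | ~x1) & x4 & (~(x4 & x4 | ~x4 & x4) | ~x4 & x4)) & x3 | ~x2 | ~x2 & ~x4
= (x5 | (x4 & ~x4 | ~x1) & x4 & ~(x4 & x4 | ~x4 & x4)) & x3 | ~x2 | ~x2 & ~x4
= (x5 | (x4 & ~x4 | ~x1) & x4 & ~x4) & x3 | ~x2 | ~x2 & ~x4
= (x5 | x4 & ~x4) & x3 | ~x2 | ~x2 & ~x4
= x5 & x3 | ~x2 | ~x2 & ~x4
= x5 & x3 | ~x2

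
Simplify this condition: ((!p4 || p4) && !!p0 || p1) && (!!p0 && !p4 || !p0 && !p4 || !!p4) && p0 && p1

((!p4 || p4) && !!p0 || p1) && (!!p0 && !p4 || !p0 && !p4 || !!p4) && p0 && p1
= ((!p4 || p4) && !!p0 || p1) && (p0 && !p4 || !p0 && !p4 || !!p4) && p0 && p1   — double negation
= ((!p4 || p4) && !!p0 || p1) && (!p4 || !!p4) && p0 && p1   — distribution
= ((!p4 || p4) && !!p0 || p1) && (!p4 || p4) && p0 && p1   — double negation
= ((!p4 || p4) && p0 || p1) && (!p4 || p4) && p0 && p1   — double negation
= (!p4 || p4) && p0 && p1   — absorption
= p0 && p1   — complement / identity

p0 && p1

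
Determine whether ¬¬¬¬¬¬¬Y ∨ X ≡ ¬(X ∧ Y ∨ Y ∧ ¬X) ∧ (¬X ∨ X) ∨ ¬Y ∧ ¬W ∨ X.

E1: ¬¬¬¬¬¬¬Y ∨ X
    = ¬¬¬¬¬Y ∨ X   (double negation)
    = ¬¬¬Y ∨ X   (double negation)
    = ¬Y ∨ X   (double negation)
E2: ¬(X ∧ Y ∨ Y ∧ ¬X) ∧ (¬X ∨ X) ∨ ¬Y ∧ ¬W ∨ X
    = ¬(X ∧ Y ∨ Y ∧ ¬X) ∨ ¬Y ∧ ¬W ∨ X   (complement / identity)
    = ¬Y ∨ ¬Y ∧ ¬W ∨ X   (distribution)
    = ¬Y ∨ X   (absorption)
Both reduce to ¬Y ∨ X, so they are equivalent.

Yes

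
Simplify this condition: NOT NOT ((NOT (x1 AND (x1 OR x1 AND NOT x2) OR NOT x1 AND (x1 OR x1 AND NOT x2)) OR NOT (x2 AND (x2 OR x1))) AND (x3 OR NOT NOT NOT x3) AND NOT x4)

(NOT x1 OR NOT x2) AND NOT x4

NOT NOT ((NOT (x1 AND (x1 OR x1 AND NOT x2) OR NOT x1 AND (x1 OR x1 AND NOT x2)) OR NOT (x2 AND (x2 OR x1))) AND (x3 OR NOT NOT NOT x3) AND NOT x4)
= NOT NOT ((NOT (x1 OR x1 AND NOT x2) OR NOT (x2 AND (x2 OR x1))) AND (x3 OR NOT NOT NOT x3) AND NOT x4)   (distribution)
= NOT NOT ((NOT (x1 OR x1 AND NOT x2) OR NOT (x2 AND (x2 OR x1))) AND (x3 OR NOT x3) AND NOT x4)   (double negation)
= NOT NOT ((NOT (x1 OR x1 AND NOT x2) OR NOT x2) AND (x3 OR NOT x3) AND NOT x4)   (absorption)
= NOT NOT ((NOT (x1 OR x1 AND NOT x2) OR NOT x2) AND NOT x4)   (complement / identity)
= (NOT (x1 OR x1 AND NOT x2) OR NOT x2) AND NOT x4   (double negation)
= (NOT x1 OR NOT x2) AND NOT x4   (absorption)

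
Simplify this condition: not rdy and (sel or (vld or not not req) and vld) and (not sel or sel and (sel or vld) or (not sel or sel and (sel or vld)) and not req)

not rdy and (sel or vld)

not rdy and (sel or (vld or not not req) and vld) and (not sel or sel and (sel or vld) or (not sel or sel and (sel or vld)) and not req)
= not rdy and (sel or (vld or not not req) and vld) and (not sel or sel and (sel or vld))   (absorption)
= not rdy and (sel or (vld or req) and vld) and (not sel or sel and (sel or vld))   (double negation)
= not rdy and (sel or (vld or req) and vld) and (not sel or sel)   (absorption)
= not rdy and (sel or vld) and (not sel or sel)   (absorption)
= not rdy and (sel or vld)   (complement / identity)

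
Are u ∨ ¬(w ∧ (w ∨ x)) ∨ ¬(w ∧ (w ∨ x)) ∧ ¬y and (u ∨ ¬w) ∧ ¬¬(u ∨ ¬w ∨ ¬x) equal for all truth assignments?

E1: u ∨ ¬(w ∧ (w ∨ x)) ∨ ¬(w ∧ (w ∨ x)) ∧ ¬y
    = u ∨ ¬(w ∧ (w ∨ x))   (absorption)
    = u ∨ ¬w   (absorption)
E2: (u ∨ ¬w) ∧ ¬¬(u ∨ ¬w ∨ ¬x)
    = (u ∨ ¬w) ∧ (u ∨ ¬w ∨ ¬x)   (double negation)
    = u ∨ ¬w   (absorption)
Both reduce to u ∨ ¬w, so they are equivalent.

Yes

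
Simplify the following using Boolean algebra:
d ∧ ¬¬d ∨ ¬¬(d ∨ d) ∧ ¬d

d ∧ ¬¬d ∨ ¬¬(d ∨ d) ∧ ¬d
= d ∧ ¬¬d ∨ ¬¬d ∧ ¬d   [idempotence]
= ¬¬d   [distribution]
= d   [double negation]

d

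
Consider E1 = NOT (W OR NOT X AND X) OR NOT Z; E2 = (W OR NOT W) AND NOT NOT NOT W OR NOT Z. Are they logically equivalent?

Yes

E1: NOT (W OR NOT X AND X) OR NOT Z
    = NOT W OR NOT Z   (complement / identity)
E2: (W OR NOT W) AND NOT NOT NOT W OR NOT Z
    = (W OR NOT W) AND NOT W OR NOT Z   (double negation)
    = NOT W OR NOT Z   (complement / identity)
Both reduce to NOT W OR NOT Z, so they are equivalent.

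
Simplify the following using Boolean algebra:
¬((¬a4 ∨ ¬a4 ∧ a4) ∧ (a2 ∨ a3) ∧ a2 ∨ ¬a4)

¬((¬a4 ∨ ¬a4 ∧ a4) ∧ (a2 ∨ a3) ∧ a2 ∨ ¬a4)
= ¬((¬a4 ∨ ¬a4 ∧ a4) ∧ a2 ∨ ¬a4)   [absorption]
= ¬(¬a4 ∧ a2 ∨ ¬a4)   [complement / identity]
= ¬¬a4   [absorption]
= a4   [double negation]

a4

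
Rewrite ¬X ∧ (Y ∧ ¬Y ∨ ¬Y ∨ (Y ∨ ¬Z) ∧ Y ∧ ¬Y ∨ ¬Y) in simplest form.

¬X ∧ ¬Y

¬X ∧ (Y ∧ ¬Y ∨ ¬Y ∨ (Y ∨ ¬Z) ∧ Y ∧ ¬Y ∨ ¬Y)
= ¬X ∧ (Y ∧ ¬Y ∨ ¬Y ∨ Y ∧ ¬Y ∨ ¬Y)   [absorption]
= ¬X ∧ (Y ∧ ¬Y ∨ ¬Y)   [idempotence]
= ¬X ∧ ¬Y   [complement / identity]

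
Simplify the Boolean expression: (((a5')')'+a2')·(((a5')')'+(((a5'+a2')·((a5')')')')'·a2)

a5'

(((a5')')'+a2')·(((a5')')'+(((a5'+a2')·((a5')')')')'·a2)
= (((a5')')'+a2')·(((a5')')'+(((a5'+a2')·a5')')'·a2)   — double negation
= (((a5')')'+a2')·(((a5')')'+((a5')')'·a2)   — absorption
= (((a5')')'+a2')·((a5')')'   — absorption
= ((a5')')'   — absorption
= a5'   — double negation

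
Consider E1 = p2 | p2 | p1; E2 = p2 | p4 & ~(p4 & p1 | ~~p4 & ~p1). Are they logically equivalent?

E1: p2 | p2 | p1
    = p2 | p1   (idempotence)
E2: p2 | p4 & ~(p4 & p1 | ~~p4 & ~p1)
    = p2 | p4 & ~(p4 & p1 | p4 & ~p1)   (double negation)
    = p2 | p4 & ~p4   (distribution)
    = p2   (complement / identity)
These differ: at p1=1, p2=0, p4=0, E1 = 1 but E2 = 0.

No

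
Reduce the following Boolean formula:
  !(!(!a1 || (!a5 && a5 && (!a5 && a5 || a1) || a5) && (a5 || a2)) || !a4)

!(!(!a1 || (!a5 && a5 && (!a5 && a5 || a1) || a5) && (a5 || a2)) || !a4)
= !(!(!a1 || (!a5 && a5 || a5) && (a5 || a2)) || !a4)   [absorption]
= !(!(!a1 || a5 && (a5 || a2)) || !a4)   [complement / identity]
= !(!(!a1 || a5) || !a4)   [absorption]
= (!a1 || a5) && a4   [De Morgan]

(!a1 || a5) && a4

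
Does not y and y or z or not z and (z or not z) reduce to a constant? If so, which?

yes, True

not y and y or z or not z and (z or not z)
= z or not z and (z or not z)
= z or not z
= True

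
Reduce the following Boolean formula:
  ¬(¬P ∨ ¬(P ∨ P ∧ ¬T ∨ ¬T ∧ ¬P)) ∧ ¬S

¬(¬P ∨ ¬(P ∨ P ∧ ¬T ∨ ¬T ∧ ¬P)) ∧ ¬S
= P ∧ (P ∨ P ∧ ¬T ∨ ¬T ∧ ¬P) ∧ ¬S
= P ∧ (P ∨ ¬T) ∧ ¬S
= P ∧ ¬S

P ∧ ¬S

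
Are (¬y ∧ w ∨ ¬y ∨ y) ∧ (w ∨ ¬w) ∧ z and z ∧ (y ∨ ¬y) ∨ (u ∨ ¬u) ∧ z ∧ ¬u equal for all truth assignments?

Yes

E1: (¬y ∧ w ∨ ¬y ∨ y) ∧ (w ∨ ¬w) ∧ z
    = (¬y ∨ y) ∧ (w ∨ ¬w) ∧ z   [absorption]
    = (¬y ∨ y) ∧ z   [complement / identity]
    = z   [complement / identity]
E2: z ∧ (y ∨ ¬y) ∨ (u ∨ ¬u) ∧ z ∧ ¬u
    = z ∨ (u ∨ ¬u) ∧ z ∧ ¬u   [complement / identity]
    = z ∨ z ∧ ¬u   [complement / identity]
    = z   [absorption]
Both reduce to z, so they are equivalent.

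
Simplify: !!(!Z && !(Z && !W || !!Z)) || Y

!Z || Y

!!(!Z && !(Z && !W || !!Z)) || Y
= !!(!Z && !(Z && !W || Z)) || Y   (double negation)
= !(Z || Z && !W || Z) || Y   (De Morgan)
= !(Z || Z) || Y   (absorption)
= !Z || Y   (idempotence)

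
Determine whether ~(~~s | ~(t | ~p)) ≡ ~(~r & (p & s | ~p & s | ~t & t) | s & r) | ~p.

No

E1: ~(~~s | ~(t | ~p))
    = ~s & (t | ~p)   — De Morgan
E2: ~(~r & (p & s | ~p & s | ~t & t) | s & r) | ~p
    = ~(~r & (p & s | ~p & s) | s & r) | ~p   — complement / identity
    = ~(~r & s | s & r) | ~p   — distribution
    = ~s | ~p   — distribution
These differ: at p=0, r=1, s=1, t=0, E1 = 0 but E2 = 1.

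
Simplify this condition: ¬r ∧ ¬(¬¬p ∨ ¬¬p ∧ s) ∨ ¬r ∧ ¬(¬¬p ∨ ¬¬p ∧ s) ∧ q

¬r ∧ ¬(¬¬p ∨ ¬¬p ∧ s) ∨ ¬r ∧ ¬(¬¬p ∨ ¬¬p ∧ s) ∧ q
= ¬r ∧ ¬(¬¬p ∨ ¬¬p ∧ s)   [absorption]
= ¬r ∧ ¬¬¬p   [absorption]
= ¬r ∧ ¬p   [double negation]

¬r ∧ ¬p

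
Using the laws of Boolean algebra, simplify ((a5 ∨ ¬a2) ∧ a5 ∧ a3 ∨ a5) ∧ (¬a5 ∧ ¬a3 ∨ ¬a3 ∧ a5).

((a5 ∨ ¬a2) ∧ a5 ∧ a3 ∨ a5) ∧ (¬a5 ∧ ¬a3 ∨ ¬a3 ∧ a5)
= ((a5 ∨ ¬a2) ∧ a5 ∧ a3 ∨ a5) ∧ ¬a3   — distribution
= (a5 ∧ a3 ∨ a5) ∧ ¬a3   — absorption
= a5 ∧ ¬a3   — absorption

a5 ∧ ¬a3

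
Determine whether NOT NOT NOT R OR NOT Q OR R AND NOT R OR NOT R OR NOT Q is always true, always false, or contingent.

contingent

NOT NOT NOT R OR NOT Q OR R AND NOT R OR NOT R OR NOT Q
= NOT NOT NOT R OR NOT Q OR NOT R OR NOT Q   (complement / identity)
= NOT R OR NOT Q OR NOT R OR NOT Q   (double negation)
= NOT R OR NOT Q   (idempotence)
This depends on Q, R, so it is not a constant.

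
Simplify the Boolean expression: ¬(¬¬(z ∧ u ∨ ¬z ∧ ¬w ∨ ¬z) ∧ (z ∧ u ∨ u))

¬u

¬(¬¬(z ∧ u ∨ ¬z ∧ ¬w ∨ ¬z) ∧ (z ∧ u ∨ u))
= ¬((z ∧ u ∨ ¬z ∧ ¬w ∨ ¬z) ∧ (z ∧ u ∨ u))   (double negation)
= ¬(z ∧ u ∨ (¬z ∧ ¬w ∨ ¬z) ∧ u)   (distribution)
= ¬(z ∧ u ∨ ¬z ∧ u)   (absorption)
= ¬u   (distribution)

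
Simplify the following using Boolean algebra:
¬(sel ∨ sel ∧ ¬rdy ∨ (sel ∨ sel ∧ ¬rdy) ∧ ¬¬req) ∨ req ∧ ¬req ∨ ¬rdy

¬(sel ∨ sel ∧ ¬rdy ∨ (sel ∨ sel ∧ ¬rdy) ∧ ¬¬req) ∨ req ∧ ¬req ∨ ¬rdy
= ¬(sel ∨ sel ∧ ¬rdy ∨ (sel ∨ sel ∧ ¬rdy) ∧ req) ∨ req ∧ ¬req ∨ ¬rdy   — double negation
= ¬(sel ∨ sel ∧ ¬rdy ∨ (sel ∨ sel ∧ ¬rdy) ∧ req) ∨ ¬rdy   — complement / identity
= ¬(sel ∨ sel ∧ ¬rdy) ∨ ¬rdy   — absorption
= ¬sel ∨ ¬rdy   — absorption

¬sel ∨ ¬rdy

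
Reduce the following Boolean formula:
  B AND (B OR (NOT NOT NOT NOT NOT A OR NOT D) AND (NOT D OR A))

B AND (B OR (NOT NOT NOT NOT NOT A OR NOT D) AND (NOT D OR A))
= B AND (B OR (NOT NOT NOT A OR NOT D) AND (NOT D OR A))   (double negation)
= B AND (B OR NOT D OR NOT NOT NOT A AND A)   (distribution)
= B AND (B OR NOT D OR NOT A AND A)   (double negation)
= B AND (B OR NOT D)   (complement / identity)
= B   (absorption)

B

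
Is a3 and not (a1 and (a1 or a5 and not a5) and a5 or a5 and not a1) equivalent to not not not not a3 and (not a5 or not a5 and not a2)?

Yes

E1: a3 and not (a1 and (a1 or a5 and not a5) and a5 or a5 and not a1)
    = a3 and not (a1 and a1 and a5 or a5 and not a1)
    = a3 and not (a1 and a5 or a5 and not a1)
    = a3 and not a5
E2: not not not not a3 and (not a5 or not a5 and not a2)
    = not not a3 and (not a5 or not a5 and not a2)
    = not not a3 and not a5
    = a3 and not a5
Both reduce to a3 and not a5, so they are equivalent.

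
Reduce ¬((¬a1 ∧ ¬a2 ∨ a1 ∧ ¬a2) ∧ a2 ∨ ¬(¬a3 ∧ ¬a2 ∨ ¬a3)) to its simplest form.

¬((¬a1 ∧ ¬a2 ∨ a1 ∧ ¬a2) ∧ a2 ∨ ¬(¬a3 ∧ ¬a2 ∨ ¬a3))
= ¬(¬a2 ∧ a2 ∨ ¬(¬a3 ∧ ¬a2 ∨ ¬a3))
= ¬(¬a2 ∧ a2 ∨ ¬¬a3)
= ¬¬¬a3
= ¬a3

¬a3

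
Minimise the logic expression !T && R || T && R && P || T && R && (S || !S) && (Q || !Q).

R

!T && R || T && R && P || T && R && (S || !S) && (Q || !Q)
= !T && R || T && R && P || T && R && (Q || !Q)
= !T && R || T && R && P || T && R
= !T && R || T && R
= R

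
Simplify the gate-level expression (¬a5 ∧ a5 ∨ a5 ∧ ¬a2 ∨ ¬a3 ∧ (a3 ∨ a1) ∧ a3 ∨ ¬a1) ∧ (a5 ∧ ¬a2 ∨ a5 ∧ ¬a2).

a5 ∧ ¬a2

(¬a5 ∧ a5 ∨ a5 ∧ ¬a2 ∨ ¬a3 ∧ (a3 ∨ a1) ∧ a3 ∨ ¬a1) ∧ (a5 ∧ ¬a2 ∨ a5 ∧ ¬a2)
= (a5 ∧ ¬a2 ∨ ¬a3 ∧ (a3 ∨ a1) ∧ a3 ∨ ¬a1) ∧ (a5 ∧ ¬a2 ∨ a5 ∧ ¬a2)
= (a5 ∧ ¬a2 ∨ ¬a3 ∧ (a3 ∨ a1) ∧ a3 ∨ ¬a1) ∧ a5 ∧ ¬a2
= (a5 ∧ ¬a2 ∨ ¬a3 ∧ a3 ∨ ¬a1) ∧ a5 ∧ ¬a2
= (a5 ∧ ¬a2 ∨ ¬a1) ∧ a5 ∧ ¬a2
= a5 ∧ ¬a2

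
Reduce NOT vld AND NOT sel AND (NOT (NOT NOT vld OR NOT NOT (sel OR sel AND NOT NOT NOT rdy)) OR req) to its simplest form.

NOT vld AND NOT sel AND (NOT (NOT NOT vld OR NOT NOT (sel OR sel AND NOT NOT NOT rdy)) OR req)
= NOT vld AND NOT sel AND (NOT vld AND NOT (sel OR sel AND NOT NOT NOT rdy) OR req)   [De Morgan]
= NOT vld AND NOT sel AND (NOT vld AND NOT (sel OR sel AND NOT rdy) OR req)   [double negation]
= NOT vld AND NOT sel AND (NOT vld AND NOT sel OR req)   [absorption]
= NOT vld AND NOT sel   [absorption]

NOT vld AND NOT sel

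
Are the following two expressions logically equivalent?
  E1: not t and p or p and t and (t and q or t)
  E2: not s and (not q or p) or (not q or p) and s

No

E1: not t and p or p and t and (t and q or t)
    = not t and p or p and t and t
    = not t and p or p and t
    = p
E2: not s and (not q or p) or (not q or p) and s
    = not q or p
These differ: at p=0, q=0, s=0, t=0, E1 = 0 but E2 = 1.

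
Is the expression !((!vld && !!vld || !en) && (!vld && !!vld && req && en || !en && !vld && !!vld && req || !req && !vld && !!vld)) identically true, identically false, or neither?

identically true

!((!vld && !!vld || !en) && (!vld && !!vld && req && en || !en && !vld && !!vld && req || !req && !vld && !!vld))
= !((!vld && !!vld || !en) && (!vld && !!vld && req || !req && !vld && !!vld))   (distribution)
= !((!vld && !!vld || !en) && !vld && !!vld)   (distribution)
= !(!vld && !!vld)   (absorption)
= vld || !vld   (De Morgan)
= true   (complement)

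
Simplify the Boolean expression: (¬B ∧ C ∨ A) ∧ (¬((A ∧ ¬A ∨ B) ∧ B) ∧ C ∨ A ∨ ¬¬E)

¬B ∧ C ∨ A

(¬B ∧ C ∨ A) ∧ (¬((A ∧ ¬A ∨ B) ∧ B) ∧ C ∨ A ∨ ¬¬E)
= (¬B ∧ C ∨ A) ∧ (¬(B ∧ B) ∧ C ∨ A ∨ ¬¬E)   [complement / identity]
= (¬B ∧ C ∨ A) ∧ (¬B ∧ C ∨ A ∨ ¬¬E)   [idempotence]
= (¬B ∧ C ∨ A) ∧ (¬B ∧ C ∨ A ∨ E)   [double negation]
= ¬B ∧ C ∨ A   [absorption]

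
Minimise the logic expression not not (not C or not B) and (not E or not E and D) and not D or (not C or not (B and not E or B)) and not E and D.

not not (not C or not B) and (not E or not E and D) and not D or (not C or not (B and not E or B)) and not E and D
= not not (not C or not B) and (not E or not E and D) and not D or (not C or not B) and not E and D
= not not (not C or not B) and not E and not D or (not C or not B) and not E and D
= (not C or not B) and not E and not D or (not C or not B) and not E and D
= (not C or not B) and not E

(not C or not B) and not E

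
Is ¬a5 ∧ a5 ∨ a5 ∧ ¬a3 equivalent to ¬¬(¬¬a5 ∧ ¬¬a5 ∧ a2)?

E1: ¬a5 ∧ a5 ∨ a5 ∧ ¬a3
    = a5 ∧ ¬a3
E2: ¬¬(¬¬a5 ∧ ¬¬a5 ∧ a2)
    = ¬¬(¬¬a5 ∧ a2)
    = ¬¬a5 ∧ a2
    = a5 ∧ a2
These differ: at a2=0, a3=0, a5=1, E1 = 1 but E2 = 0.

No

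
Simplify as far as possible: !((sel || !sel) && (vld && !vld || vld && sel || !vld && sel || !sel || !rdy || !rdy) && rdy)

!((sel || !sel) && (vld && !vld || vld && sel || !vld && sel || !sel || !rdy || !rdy) && rdy)
= !((sel || !sel) && (vld && !vld || vld && sel || !vld && sel || !sel || !rdy) && rdy)   [idempotence]
= !((sel || !sel) && (vld && sel || !vld && sel || !sel || !rdy) && rdy)   [complement / identity]
= !((sel || !sel) && (sel || !sel || !rdy) && rdy)   [distribution]
= !((sel || !sel) && rdy)   [absorption]
= !rdy   [complement / identity]

!rdy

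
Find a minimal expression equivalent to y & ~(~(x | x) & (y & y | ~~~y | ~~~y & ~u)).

y & x

y & ~(~(x | x) & (y & y | ~~~y | ~~~y & ~u))
= y & ~(~(x | x) & (y | ~~~y | ~~~y & ~u))   — idempotence
= y & ~(~(x | x) & (y | ~~~y))   — absorption
= y & ~(~(x | x) & (y | ~y))   — double negation
= y & ~~(x | x)   — complement / identity
= y & (x | x)   — double negation
= y & x   — idempotence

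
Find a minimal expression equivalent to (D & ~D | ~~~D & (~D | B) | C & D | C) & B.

(~D | C) & B

(D & ~D | ~~~D & (~D | B) | C & D | C) & B
= (~~~D & (~D | B) | C & D | C) & B
= (~~~D & (~D | B) | C) & B
= (~D & (~D | B) | C) & B
= (~D | C) & B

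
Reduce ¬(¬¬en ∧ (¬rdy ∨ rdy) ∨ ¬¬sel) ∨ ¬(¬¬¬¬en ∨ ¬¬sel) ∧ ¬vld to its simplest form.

¬(¬¬en ∧ (¬rdy ∨ rdy) ∨ ¬¬sel) ∨ ¬(¬¬¬¬en ∨ ¬¬sel) ∧ ¬vld
= ¬(¬¬en ∨ ¬¬sel) ∨ ¬(¬¬¬¬en ∨ ¬¬sel) ∧ ¬vld
= ¬(¬¬en ∨ ¬¬sel) ∨ ¬(¬¬en ∨ ¬¬sel) ∧ ¬vld
= ¬(¬¬en ∨ ¬¬sel)
= ¬en ∧ ¬sel

¬en ∧ ¬sel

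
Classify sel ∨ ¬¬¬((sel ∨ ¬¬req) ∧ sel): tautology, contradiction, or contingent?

sel ∨ ¬¬¬((sel ∨ ¬¬req) ∧ sel)
= sel ∨ ¬((sel ∨ ¬¬req) ∧ sel)   (double negation)
= sel ∨ ¬((sel ∨ req) ∧ sel)   (double negation)
= sel ∨ ¬sel   (absorption)
= True   (complement)

tautology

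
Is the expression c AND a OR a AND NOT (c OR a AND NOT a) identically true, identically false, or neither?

c AND a OR a AND NOT (c OR a AND NOT a)
= c AND a OR a AND NOT c   (complement / identity)
= a   (distribution)
This depends on a, so it is not a constant.

neither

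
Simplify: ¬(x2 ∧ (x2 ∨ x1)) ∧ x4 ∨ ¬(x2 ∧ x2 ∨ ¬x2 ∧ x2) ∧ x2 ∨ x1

¬x2 ∧ x4 ∨ x1

¬(x2 ∧ (x2 ∨ x1)) ∧ x4 ∨ ¬(x2 ∧ x2 ∨ ¬x2 ∧ x2) ∧ x2 ∨ x1
= ¬(x2 ∧ (x2 ∨ x1)) ∧ x4 ∨ ¬x2 ∧ x2 ∨ x1   (distribution)
= ¬x2 ∧ x4 ∨ ¬x2 ∧ x2 ∨ x1   (absorption)
= ¬x2 ∧ x4 ∨ x1   (complement / identity)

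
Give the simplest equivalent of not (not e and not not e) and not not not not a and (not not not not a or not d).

not (not e and not not e) and not not not not a and (not not not not a or not d)
= not (not e and not not e) and not not not not a   — absorption
= (e or not e) and not not not not a   — De Morgan
= (e or not e) and not not a   — double negation
= not not a   — complement / identity
= a   — double negation

a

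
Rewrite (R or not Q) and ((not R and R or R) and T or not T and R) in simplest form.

R

(R or not Q) and ((not R and R or R) and T or not T and R)
= (R or not Q) and (R and T or not T and R)
= (R or not Q) and R
= R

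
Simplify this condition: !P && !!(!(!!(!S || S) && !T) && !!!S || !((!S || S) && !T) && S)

!P && !!(!(!!(!S || S) && !T) && !!!S || !((!S || S) && !T) && S)
= !P && !!(!(!!(!S || S) && !T) && !S || !((!S || S) && !T) && S)   [double negation]
= !P && !!(!((!S || S) && !T) && !S || !((!S || S) && !T) && S)   [double negation]
= !P && !!!((!S || S) && !T)   [distribution]
= !P && !!!!T   [complement / identity]
= !P && !!T   [double negation]
= !P && T   [double negation]

!P && T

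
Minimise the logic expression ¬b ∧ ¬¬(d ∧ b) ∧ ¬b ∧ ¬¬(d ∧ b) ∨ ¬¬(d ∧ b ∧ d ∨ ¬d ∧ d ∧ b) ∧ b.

¬b ∧ ¬¬(d ∧ b) ∧ ¬b ∧ ¬¬(d ∧ b) ∨ ¬¬(d ∧ b ∧ d ∨ ¬d ∧ d ∧ b) ∧ b
= ¬b ∧ ¬¬(d ∧ b) ∧ ¬b ∧ ¬¬(d ∧ b) ∨ ¬¬(d ∧ b) ∧ b   — distribution
= ¬b ∧ ¬¬(d ∧ b) ∨ ¬¬(d ∧ b) ∧ b   — idempotence
= ¬¬(d ∧ b)   — distribution
= d ∧ b   — double negation

d ∧ b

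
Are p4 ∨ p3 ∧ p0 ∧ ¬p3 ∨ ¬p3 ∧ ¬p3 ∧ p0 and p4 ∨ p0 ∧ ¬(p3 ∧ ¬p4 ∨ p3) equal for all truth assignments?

Yes

E1: p4 ∨ p3 ∧ p0 ∧ ¬p3 ∨ ¬p3 ∧ ¬p3 ∧ p0
    = p4 ∨ (p3 ∧ p0 ∨ ¬p3 ∧ p0) ∧ ¬p3   (distribution)
    = p4 ∨ p0 ∧ ¬p3   (distribution)
E2: p4 ∨ p0 ∧ ¬(p3 ∧ ¬p4 ∨ p3)
    = p4 ∨ p0 ∧ ¬p3   (absorption)
Both reduce to p4 ∨ p0 ∧ ¬p3, so they are equivalent.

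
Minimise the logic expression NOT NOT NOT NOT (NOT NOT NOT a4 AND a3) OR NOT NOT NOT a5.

NOT NOT NOT NOT (NOT NOT NOT a4 AND a3) OR NOT NOT NOT a5
= NOT NOT (NOT NOT NOT a4 AND a3) OR NOT NOT NOT a5   (double negation)
= NOT NOT NOT a4 AND a3 OR NOT NOT NOT a5   (double negation)
= NOT NOT NOT a4 AND a3 OR NOT a5   (double negation)
= NOT a4 AND a3 OR NOT a5   (double negation)

NOT a4 AND a3 OR NOT a5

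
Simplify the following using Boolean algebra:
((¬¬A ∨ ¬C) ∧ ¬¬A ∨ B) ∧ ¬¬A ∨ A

A

((¬¬A ∨ ¬C) ∧ ¬¬A ∨ B) ∧ ¬¬A ∨ A
= (¬¬A ∨ B) ∧ ¬¬A ∨ A   (absorption)
= ¬¬A ∨ A   (absorption)
= A ∨ A   (double negation)
= A   (idempotence)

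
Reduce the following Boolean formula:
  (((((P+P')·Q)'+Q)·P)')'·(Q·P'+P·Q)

(((((P+P')·Q)'+Q)·P)')'·(Q·P'+P·Q)
= (((P+P')·Q)'+Q)·P·(Q·P'+P·Q)   (double negation)
= (Q'+Q)·P·(Q·P'+P·Q)   (complement / identity)
= P·(Q·P'+P·Q)   (complement / identity)
= P·Q   (distribution)

P·Q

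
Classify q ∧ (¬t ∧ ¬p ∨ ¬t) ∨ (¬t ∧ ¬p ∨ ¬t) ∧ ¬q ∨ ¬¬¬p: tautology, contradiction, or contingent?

contingent

q ∧ (¬t ∧ ¬p ∨ ¬t) ∨ (¬t ∧ ¬p ∨ ¬t) ∧ ¬q ∨ ¬¬¬p
= ¬t ∧ ¬p ∨ ¬t ∨ ¬¬¬p   — distribution
= ¬t ∨ ¬¬¬p   — absorption
= ¬t ∨ ¬p   — double negation
This depends on p, t, so it is not a constant.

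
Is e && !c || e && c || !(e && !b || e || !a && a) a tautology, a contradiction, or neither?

tautology

e && !c || e && c || !(e && !b || e || !a && a)
= e && !c || e && c || !(e && !b || e)   [complement / identity]
= e && !c || e && c || !e   [absorption]
= e || !e   [distribution]
= true   [complement]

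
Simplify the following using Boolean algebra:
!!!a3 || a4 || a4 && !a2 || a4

!a3 || a4

!!!a3 || a4 || a4 && !a2 || a4
= !!!a3 || a4 || a4   [absorption]
= !a3 || a4 || a4   [double negation]
= !a3 || a4   [idempotence]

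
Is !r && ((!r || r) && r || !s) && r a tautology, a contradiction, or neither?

!r && ((!r || r) && r || !s) && r
= !r && (r || !s) && r
= !r && r
= false

contradiction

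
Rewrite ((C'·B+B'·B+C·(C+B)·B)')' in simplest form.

B

((C'·B+B'·B+C·(C+B)·B)')'
= ((C'·B+C·(C+B)·B)')'   (complement / identity)
= ((C'·B+C·B)')'   (absorption)
= (B')'   (distribution)
= B   (double negation)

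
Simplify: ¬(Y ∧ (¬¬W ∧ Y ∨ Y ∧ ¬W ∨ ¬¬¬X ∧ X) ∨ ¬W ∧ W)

¬(Y ∧ (¬¬W ∧ Y ∨ Y ∧ ¬W ∨ ¬¬¬X ∧ X) ∨ ¬W ∧ W)
= ¬(Y ∧ (¬¬W ∧ Y ∨ Y ∧ ¬W ∨ ¬X ∧ X) ∨ ¬W ∧ W)   (double negation)
= ¬(Y ∧ (W ∧ Y ∨ Y ∧ ¬W ∨ ¬X ∧ X) ∨ ¬W ∧ W)   (double negation)
= ¬(Y ∧ (W ∧ Y ∨ Y ∧ ¬W) ∨ ¬W ∧ W)   (complement / identity)
= ¬(Y ∧ Y ∨ ¬W ∧ W)   (distribution)
= ¬(Y ∧ Y)   (complement / identity)
= ¬Y   (idempotence)

¬Y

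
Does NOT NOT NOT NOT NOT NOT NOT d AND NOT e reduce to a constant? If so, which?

NOT NOT NOT NOT NOT NOT NOT d AND NOT e
= NOT NOT NOT NOT NOT d AND NOT e   [double negation]
= NOT NOT NOT d AND NOT e   [double negation]
= NOT d AND NOT e   [double negation]
This depends on d, e, so it is not a constant.

no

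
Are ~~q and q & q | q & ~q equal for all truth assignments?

E1: ~~q
    = q   — double negation
E2: q & q | q & ~q
    = q   — distribution
Both reduce to q, so they are equivalent.

Yes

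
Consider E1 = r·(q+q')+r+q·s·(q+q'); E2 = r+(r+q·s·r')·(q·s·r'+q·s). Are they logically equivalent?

E1: r·(q+q')+r+q·s·(q+q')
    = r·(q+q')+r+q·s
    = r+r+q·s
    = r+q·s
E2: r+(r+q·s·r')·(q·s·r'+q·s)
    = r+q·s·r'+r·q·s
    = r+q·s
Both reduce to r+q·s, so they are equivalent.

Yes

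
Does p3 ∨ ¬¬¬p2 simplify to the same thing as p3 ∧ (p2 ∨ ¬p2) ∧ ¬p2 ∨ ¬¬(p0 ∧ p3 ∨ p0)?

E1: p3 ∨ ¬¬¬p2
    = p3 ∨ ¬p2
E2: p3 ∧ (p2 ∨ ¬p2) ∧ ¬p2 ∨ ¬¬(p0 ∧ p3 ∨ p0)
    = p3 ∧ ¬p2 ∨ ¬¬(p0 ∧ p3 ∨ p0)
    = p3 ∧ ¬p2 ∨ ¬¬p0
    = p3 ∧ ¬p2 ∨ p0
These differ: at p0=1, p2=1, p3=0, E1 = 0 but E2 = 1.

No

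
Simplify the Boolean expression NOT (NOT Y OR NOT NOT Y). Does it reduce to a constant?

NOT (NOT Y OR NOT NOT Y)
= Y AND NOT Y   — De Morgan
= FALSE   — complement

FALSE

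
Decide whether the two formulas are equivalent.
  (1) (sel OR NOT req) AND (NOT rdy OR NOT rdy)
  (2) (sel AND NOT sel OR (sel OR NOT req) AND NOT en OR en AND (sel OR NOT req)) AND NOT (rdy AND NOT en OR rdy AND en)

E1: (sel OR NOT req) AND (NOT rdy OR NOT rdy)
    = (sel OR NOT req) AND NOT rdy
E2: (sel AND NOT sel OR (sel OR NOT req) AND NOT en OR en AND (sel OR NOT req)) AND NOT (rdy AND NOT en OR rdy AND en)
    = (sel AND NOT sel OR (sel OR NOT req) AND NOT en OR en AND (sel OR NOT req)) AND NOT rdy
    = (sel AND NOT sel OR sel OR NOT req) AND NOT rdy
    = (sel OR NOT req) AND NOT rdy
Both reduce to (sel OR NOT req) AND NOT rdy, so they are equivalent.

Yes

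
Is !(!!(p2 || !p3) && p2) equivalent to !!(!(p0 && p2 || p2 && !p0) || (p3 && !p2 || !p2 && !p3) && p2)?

E1: !(!!(p2 || !p3) && p2)
    = !((p2 || !p3) && p2)   — double negation
    = !p2   — absorption
E2: !!(!(p0 && p2 || p2 && !p0) || (p3 && !p2 || !p2 && !p3) && p2)
    = !!(!(p0 && p2 || p2 && !p0) || !p2 && p2)   — distribution
    = !!(!p2 || !p2 && p2)   — distribution
    = !!!p2   — complement / identity
    = !p2   — double negation
Both reduce to !p2, so they are equivalent.

Yes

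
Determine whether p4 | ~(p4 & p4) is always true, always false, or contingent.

always true

p4 | ~(p4 & p4)
= p4 | ~p4
= 1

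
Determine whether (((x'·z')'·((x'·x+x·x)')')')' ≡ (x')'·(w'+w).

E1: (((x'·z')'·((x'·x+x·x)')')')'
    = (x'·z'+(x'·x+x·x)')'   (De Morgan)
    = (x'·z'+x')'   (distribution)
    = (x')'   (absorption)
    = x   (double negation)
E2: (x')'·(w'+w)
    = (x')'   (complement / identity)
    = x   (double negation)
Both reduce to x, so they are equivalent.

Yes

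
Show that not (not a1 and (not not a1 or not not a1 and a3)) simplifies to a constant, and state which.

not (not a1 and (not not a1 or not not a1 and a3))
= not (not a1 and not not a1)   [absorption]
= a1 or not a1   [De Morgan]
= True   [complement]

True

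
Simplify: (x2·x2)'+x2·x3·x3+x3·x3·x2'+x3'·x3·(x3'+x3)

x2'+x3

(x2·x2)'+x2·x3·x3+x3·x3·x2'+x3'·x3·(x3'+x3)
= x2'+x2·x3·x3+x3·x3·x2'+x3'·x3·(x3'+x3)   — idempotence
= x2'+x3·x3+x3'·x3·(x3'+x3)   — distribution
= x2'+x3·x3+x3'·x3   — complement / identity
= x2'+x3   — distribution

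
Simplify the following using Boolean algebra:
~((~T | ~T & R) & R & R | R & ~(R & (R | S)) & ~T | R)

~((~T | ~T & R) & R & R | R & ~(R & (R | S)) & ~T | R)
= ~((~T | ~T & R) & R & R | R & ~R & ~T | R)   (absorption)
= ~(~T & R & R | R & ~R & ~T | R)   (absorption)
= ~(R & (~T & R | ~R & ~T) | R)   (distribution)
= ~(R & ~T | R)   (distribution)
= ~R   (absorption)

~R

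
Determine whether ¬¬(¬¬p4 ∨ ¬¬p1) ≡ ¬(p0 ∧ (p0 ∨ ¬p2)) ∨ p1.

E1: ¬¬(¬¬p4 ∨ ¬¬p1)
    = ¬(¬p4 ∧ ¬p1)   [De Morgan]
    = p4 ∨ p1   [De Morgan]
E2: ¬(p0 ∧ (p0 ∨ ¬p2)) ∨ p1
    = ¬p0 ∨ p1   [absorption]
These differ: at p0=1, p1=0, p2=0, p4=1, E1 = 1 but E2 = 0.

No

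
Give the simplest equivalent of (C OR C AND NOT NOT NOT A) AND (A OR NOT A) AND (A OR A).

(C OR C AND NOT NOT NOT A) AND (A OR NOT A) AND (A OR A)
= (C OR C AND NOT NOT NOT A) AND (A OR A)   [complement / identity]
= (C OR C AND NOT NOT NOT A) AND A   [idempotence]
= (C OR C AND NOT A) AND A   [double negation]
= C AND A   [absorption]

C AND A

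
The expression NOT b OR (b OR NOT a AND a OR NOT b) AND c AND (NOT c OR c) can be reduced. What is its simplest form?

NOT b OR c

NOT b OR (b OR NOT a AND a OR NOT b) AND c AND (NOT c OR c)
= NOT b OR (b OR NOT a AND a OR NOT b) AND c
= NOT b OR (b OR NOT b) AND c
= NOT b OR c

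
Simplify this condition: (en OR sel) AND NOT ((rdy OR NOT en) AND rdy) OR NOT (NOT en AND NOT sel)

(en OR sel) AND NOT ((rdy OR NOT en) AND rdy) OR NOT (NOT en AND NOT sel)
= (en OR sel) AND NOT ((rdy OR NOT en) AND rdy) OR en OR sel   [De Morgan]
= (en OR sel) AND NOT rdy OR en OR sel   [absorption]
= en OR sel   [absorption]

en OR sel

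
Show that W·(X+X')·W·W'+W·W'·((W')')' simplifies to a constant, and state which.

0

W·(X+X')·W·W'+W·W'·((W')')'
= W·(X+X')·W·W'+W·W'·W'
= W·W·W'+W·W'·W'
= W·W'
= 0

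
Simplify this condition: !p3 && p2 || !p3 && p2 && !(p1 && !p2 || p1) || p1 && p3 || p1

!p3 && p2 || p1

!p3 && p2 || !p3 && p2 && !(p1 && !p2 || p1) || p1 && p3 || p1
= !p3 && p2 || !p3 && p2 && !p1 || p1 && p3 || p1   (absorption)
= !p3 && p2 || p1 && p3 || p1   (absorption)
= !p3 && p2 || p1   (absorption)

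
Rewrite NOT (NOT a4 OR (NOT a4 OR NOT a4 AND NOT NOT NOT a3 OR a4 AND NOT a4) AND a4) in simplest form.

a4

NOT (NOT a4 OR (NOT a4 OR NOT a4 AND NOT NOT NOT a3 OR a4 AND NOT a4) AND a4)
= NOT (NOT a4 OR (NOT a4 OR NOT a4 AND NOT a3 OR a4 AND NOT a4) AND a4)
= NOT (NOT a4 OR (NOT a4 OR a4 AND NOT a4) AND a4)
= NOT (NOT a4 OR NOT a4 AND a4)
= NOT NOT a4
= a4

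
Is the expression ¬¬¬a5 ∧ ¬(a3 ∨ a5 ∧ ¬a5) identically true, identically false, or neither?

neither

¬¬¬a5 ∧ ¬(a3 ∨ a5 ∧ ¬a5)
= ¬¬¬a5 ∧ ¬a3
= ¬a5 ∧ ¬a3
This depends on a3, a5, so it is not a constant.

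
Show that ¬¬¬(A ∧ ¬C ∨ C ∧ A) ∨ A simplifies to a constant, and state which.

¬¬¬(A ∧ ¬C ∨ C ∧ A) ∨ A
= ¬(A ∧ ¬C ∨ C ∧ A) ∨ A
= ¬A ∨ A
= True

True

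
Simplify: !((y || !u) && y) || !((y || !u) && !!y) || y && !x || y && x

true

!((y || !u) && y) || !((y || !u) && !!y) || y && !x || y && x
= !((y || !u) && y) || !((y || !u) && y) || y && !x || y && x   [double negation]
= !((y || !u) && y) || y && !x || y && x   [idempotence]
= !((y || !u) && y) || y   [distribution]
= !y || y   [absorption]
= true   [complement]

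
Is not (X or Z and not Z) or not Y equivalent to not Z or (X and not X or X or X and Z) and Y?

E1: not (X or Z and not Z) or not Y
    = not X or not Y   (complement / identity)
E2: not Z or (X and not X or X or X and Z) and Y
    = not Z or (X or X and Z) and Y   (complement / identity)
    = not Z or X and Y   (absorption)
These differ: at X=1, Y=0, Z=1, E1 = 1 but E2 = 0.

No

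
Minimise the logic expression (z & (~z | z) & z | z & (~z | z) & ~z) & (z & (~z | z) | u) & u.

z & u

(z & (~z | z) & z | z & (~z | z) & ~z) & (z & (~z | z) | u) & u
= z & (~z | z) & (z & (~z | z) | u) & u   (distribution)
= z & (~z | z) & u   (absorption)
= z & u   (complement / identity)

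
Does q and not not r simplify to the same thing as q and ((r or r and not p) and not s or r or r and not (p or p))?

Yes

E1: q and not not r
    = q and r   (double negation)
E2: q and ((r or r and not p) and not s or r or r and not (p or p))
    = q and ((r or r and not p) and not s or r or r and not p)   (idempotence)
    = q and (r or r and not p)   (absorption)
    = q and r   (absorption)
Both reduce to q and r, so they are equivalent.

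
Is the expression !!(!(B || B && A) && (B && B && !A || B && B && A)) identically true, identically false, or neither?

!!(!(B || B && A) && (B && B && !A || B && B && A))
= !!(!(B || B && A) && B && B)   [distribution]
= !!(!(B || B && A) && B)   [idempotence]
= !!(!B && B)   [absorption]
= !B && B   [double negation]
= false   [complement]

identically false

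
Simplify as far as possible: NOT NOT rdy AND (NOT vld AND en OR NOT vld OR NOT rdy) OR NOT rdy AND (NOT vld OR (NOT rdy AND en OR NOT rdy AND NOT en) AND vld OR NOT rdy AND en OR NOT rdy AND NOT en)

NOT vld OR NOT rdy

NOT NOT rdy AND (NOT vld AND en OR NOT vld OR NOT rdy) OR NOT rdy AND (NOT vld OR (NOT rdy AND en OR NOT rdy AND NOT en) AND vld OR NOT rdy AND en OR NOT rdy AND NOT en)
= NOT NOT rdy AND (NOT vld AND en OR NOT vld OR NOT rdy) OR NOT rdy AND (NOT vld OR NOT rdy AND en OR NOT rdy AND NOT en)   (absorption)
= rdy AND (NOT vld AND en OR NOT vld OR NOT rdy) OR NOT rdy AND (NOT vld OR NOT rdy AND en OR NOT rdy AND NOT en)   (double negation)
= rdy AND (NOT vld AND en OR NOT vld OR NOT rdy) OR NOT rdy AND (NOT vld OR NOT rdy)   (distribution)
= rdy AND (NOT vld OR NOT rdy) OR NOT rdy AND (NOT vld OR NOT rdy)   (absorption)
= NOT vld OR NOT rdy   (distribution)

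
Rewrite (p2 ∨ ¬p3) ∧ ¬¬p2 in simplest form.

(p2 ∨ ¬p3) ∧ ¬¬p2
= (p2 ∨ ¬p3) ∧ p2   — double negation
= p2   — absorption

p2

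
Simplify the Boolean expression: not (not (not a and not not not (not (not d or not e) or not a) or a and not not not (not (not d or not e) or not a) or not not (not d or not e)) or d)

not (not (not a and not not not (not (not d or not e) or not a) or a and not not not (not (not d or not e) or not a) or not not (not d or not e)) or d)
= not (not (not not not (not (not d or not e) or not a) or not not (not d or not e)) or d)   (distribution)
= not (not (not (not (not d or not e) or not a) or not not (not d or not e)) or d)   (double negation)
= not ((not (not d or not e) or not a) and not (not d or not e) or d)   (De Morgan)
= not (not (not d or not e) or d)   (absorption)
= not (d and e or d)   (De Morgan)
= not d   (absorption)

not d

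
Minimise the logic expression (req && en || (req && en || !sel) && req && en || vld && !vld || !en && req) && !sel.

(req && en || (req && en || !sel) && req && en || vld && !vld || !en && req) && !sel
= (req && en || req && en || vld && !vld || !en && req) && !sel   — absorption
= (req && en || vld && !vld || !en && req) && !sel   — idempotence
= (req && en || !en && req) && !sel   — complement / identity
= req && !sel   — distribution

req && !sel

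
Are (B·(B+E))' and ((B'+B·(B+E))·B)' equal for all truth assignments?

E1: (B·(B+E))'
    = B'   (absorption)
E2: ((B'+B·(B+E))·B)'
    = ((B'+B)·B)'   (absorption)
    = B'   (complement / identity)
Both reduce to B', so they are equivalent.

Yes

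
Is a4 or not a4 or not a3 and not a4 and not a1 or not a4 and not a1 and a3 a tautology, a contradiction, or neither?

a4 or not a4 or not a3 and not a4 and not a1 or not a4 and not a1 and a3
= a4 or not a4 or not a4 and not a1   (distribution)
= a4 or not a4   (absorption)
= True   (complement)

tautology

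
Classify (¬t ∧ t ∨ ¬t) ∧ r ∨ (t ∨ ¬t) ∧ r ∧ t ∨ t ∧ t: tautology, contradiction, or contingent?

(¬t ∧ t ∨ ¬t) ∧ r ∨ (t ∨ ¬t) ∧ r ∧ t ∨ t ∧ t
= (¬t ∧ t ∨ ¬t) ∧ r ∨ r ∧ t ∨ t ∧ t   [complement / identity]
= ¬t ∧ r ∨ r ∧ t ∨ t ∧ t   [complement / identity]
= r ∨ t ∧ t   [distribution]
= r ∨ t   [idempotence]
This depends on r, t, so it is not a constant.

contingent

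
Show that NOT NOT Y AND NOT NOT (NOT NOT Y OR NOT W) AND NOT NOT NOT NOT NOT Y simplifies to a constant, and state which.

FALSE

NOT NOT Y AND NOT NOT (NOT NOT Y OR NOT W) AND NOT NOT NOT NOT NOT Y
= NOT NOT Y AND (NOT NOT Y OR NOT W) AND NOT NOT NOT NOT NOT Y
= NOT NOT Y AND (NOT NOT Y OR NOT W) AND NOT NOT NOT Y
= NOT NOT Y AND NOT NOT NOT Y
= Y AND NOT NOT NOT Y
= Y AND NOT Y
= FALSE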